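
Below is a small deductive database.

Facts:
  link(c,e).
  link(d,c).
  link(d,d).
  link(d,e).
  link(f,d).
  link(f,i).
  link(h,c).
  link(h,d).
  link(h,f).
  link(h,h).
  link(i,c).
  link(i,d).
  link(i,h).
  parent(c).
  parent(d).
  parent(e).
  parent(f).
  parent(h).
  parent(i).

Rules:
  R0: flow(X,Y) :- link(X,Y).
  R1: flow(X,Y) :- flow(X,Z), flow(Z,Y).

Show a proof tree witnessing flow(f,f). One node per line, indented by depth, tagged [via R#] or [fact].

flow(f,f)  [via R1]
  flow(f,h)  [via R1]
    flow(f,i)  [via R0]
      link(f,i)  [fact]
    flow(i,h)  [via R0]
      link(i,h)  [fact]
  flow(h,f)  [via R0]
    link(h,f)  [fact]

round 1: derive flow(c,e) via R0 from link(c,e)
round 1: derive flow(d,c) via R0 from link(d,c)
round 1: derive flow(d,d) via R0 from link(d,d)
round 1: derive flow(d,e) via R0 from link(d,e)
round 1: derive flow(f,d) via R0 from link(f,d)
round 1: derive flow(f,i) via R0 from link(f,i)
round 1: derive flow(h,c) via R0 from link(h,c)
round 1: derive flow(h,d) via R0 from link(h,d)
round 1: derive flow(h,f) via R0 from link(h,f)
round 1: derive flow(h,h) via R0 from link(h,h)
round 1: derive flow(i,c) via R0 from link(i,c)
round 1: derive flow(i,d) via R0 from link(i,d)
round 1: derive flow(i,h) via R0 from link(i,h)
round 2: derive flow(f,c) via R1 from flow(f,d), flow(d,c)
round 2: derive flow(f,e) via R1 from flow(f,d), flow(d,e)
round 2: derive flow(f,h) via R1 from flow(f,i), flow(i,h)
round 2: derive flow(h,e) via R1 from flow(h,c), flow(c,e)
round 2: derive flow(h,i) via R1 from flow(h,f), flow(f,i)
round 2: derive flow(i,e) via R1 from flow(i,c), flow(c,e)
round 2: derive flow(i,f) via R1 from flow(i,h), flow(h,f)
round 3: derive flow(f,f) via R1 from flow(f,h), flow(h,f)
round 3: derive flow(i,i) via R1 from flow(i,f), flow(f,i)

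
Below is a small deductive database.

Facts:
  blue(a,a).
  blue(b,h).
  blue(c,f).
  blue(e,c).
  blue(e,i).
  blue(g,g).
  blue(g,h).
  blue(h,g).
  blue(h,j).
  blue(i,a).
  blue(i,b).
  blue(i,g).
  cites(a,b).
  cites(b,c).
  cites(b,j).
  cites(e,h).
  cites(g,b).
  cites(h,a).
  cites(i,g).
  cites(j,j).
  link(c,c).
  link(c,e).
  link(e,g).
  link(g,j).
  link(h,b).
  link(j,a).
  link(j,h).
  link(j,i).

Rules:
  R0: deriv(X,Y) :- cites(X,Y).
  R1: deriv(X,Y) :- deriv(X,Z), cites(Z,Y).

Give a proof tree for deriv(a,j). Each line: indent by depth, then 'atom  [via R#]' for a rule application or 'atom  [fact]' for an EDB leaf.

deriv(a,j)  [via R1]
  deriv(a,b)  [via R0]
    cites(a,b)  [fact]
  cites(b,j)  [fact]

round 1: derive deriv(a,b) via R0 from cites(a,b)
round 1: derive deriv(b,c) via R0 from cites(b,c)
round 1: derive deriv(b,j) via R0 from cites(b,j)
round 1: derive deriv(e,h) via R0 from cites(e,h)
round 1: derive deriv(g,b) via R0 from cites(g,b)
round 1: derive deriv(h,a) via R0 from cites(h,a)
round 1: derive deriv(i,g) via R0 from cites(i,g)
round 1: derive deriv(j,j) via R0 from cites(j,j)
round 2: derive deriv(a,c) via R1 from deriv(a,b), cites(b,c)
round 2: derive deriv(a,j) via R1 from deriv(a,b), cites(b,j)
round 2: derive deriv(e,a) via R1 from deriv(e,h), cites(h,a)
round 2: derive deriv(g,c) via R1 from deriv(g,b), cites(b,c)
round 2: derive deriv(g,j) via R1 from deriv(g,b), cites(b,j)
round 2: derive deriv(h,b) via R1 from deriv(h,a), cites(a,b)
round 2: derive deriv(i,b) via R1 from deriv(i,g), cites(g,b)
round 3: derive deriv(e,b) via R1 from deriv(e,a), cites(a,b)
round 3: derive deriv(h,c) via R1 from deriv(h,b), cites(b,c)
round 3: derive deriv(h,j) via R1 from deriv(h,b), cites(b,j)
round 3: derive deriv(i,c) via R1 from deriv(i,b), cites(b,c)
round 3: derive deriv(i,j) via R1 from deriv(i,b), cites(b,j)
round 4: derive deriv(e,c) via R1 from deriv(e,b), cites(b,c)
round 4: derive deriv(e,j) via R1 from deriv(e,b), cites(b,j)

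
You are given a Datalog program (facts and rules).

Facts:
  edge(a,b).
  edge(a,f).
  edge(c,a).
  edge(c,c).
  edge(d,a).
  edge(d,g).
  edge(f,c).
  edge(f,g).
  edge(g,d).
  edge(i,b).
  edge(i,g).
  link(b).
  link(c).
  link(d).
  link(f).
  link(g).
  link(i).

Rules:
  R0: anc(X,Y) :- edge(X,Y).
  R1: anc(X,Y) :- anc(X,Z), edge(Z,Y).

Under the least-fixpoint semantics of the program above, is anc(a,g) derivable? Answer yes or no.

yes

round 1: derive anc(a,b) via R0 from edge(a,b)
round 1: derive anc(a,f) via R0 from edge(a,f)
round 1: derive anc(c,a) via R0 from edge(c,a)
round 1: derive anc(c,c) via R0 from edge(c,c)
round 1: derive anc(d,a) via R0 from edge(d,a)
round 1: derive anc(d,g) via R0 from edge(d,g)
round 1: derive anc(f,c) via R0 from edge(f,c)
round 1: derive anc(f,g) via R0 from edge(f,g)
round 1: derive anc(g,d) via R0 from edge(g,d)
round 1: derive anc(i,b) via R0 from edge(i,b)
round 1: derive anc(i,g) via R0 from edge(i,g)
round 2: derive anc(a,c) via R1 from anc(a,f), edge(f,c)
round 2: derive anc(a,g) via R1 from anc(a,f), edge(f,g)
round 2: derive anc(c,b) via R1 from anc(c,a), edge(a,b)
round 2: derive anc(c,f) via R1 from anc(c,a), edge(a,f)
round 2: derive anc(d,b) via R1 from anc(d,a), edge(a,b)
round 2: derive anc(d,d) via R1 from anc(d,g), edge(g,d)
round 2: derive anc(d,f) via R1 from anc(d,a), edge(a,f)
round 2: derive anc(f,a) via R1 from anc(f,c), edge(c,a)
round 2: derive anc(f,d) via R1 from anc(f,g), edge(g,d)
round 2: derive anc(g,a) via R1 from anc(g,d), edge(d,a)
round 2: derive anc(g,g) via R1 from anc(g,d), edge(d,g)
round 2: derive anc(i,d) via R1 from anc(i,g), edge(g,d)
round 3: derive anc(a,a) via R1 from anc(a,c), edge(c,a)
round 3: derive anc(a,d) via R1 from anc(a,g), edge(g,d)
round 3: derive anc(c,g) via R1 from anc(c,f), edge(f,g)
round 3: derive anc(d,c) via R1 from anc(d,f), edge(f,c)
round 3: derive anc(f,b) via R1 from anc(f,a), edge(a,b)
round 3: derive anc(f,f) via R1 from anc(f,a), edge(a,f)
round 3: derive anc(g,b) via R1 from anc(g,a), edge(a,b)
round 3: derive anc(g,f) via R1 from anc(g,a), edge(a,f)
round 3: derive anc(i,a) via R1 from anc(i,d), edge(d,a)
round 4: derive anc(c,d) via R1 from anc(c,g), edge(g,d)
round 4: derive anc(g,c) via R1 from anc(g,f), edge(f,c)
round 4: derive anc(i,f) via R1 from anc(i,a), edge(a,f)
round 5: derive anc(i,c) via R1 from anc(i,f), edge(f,c)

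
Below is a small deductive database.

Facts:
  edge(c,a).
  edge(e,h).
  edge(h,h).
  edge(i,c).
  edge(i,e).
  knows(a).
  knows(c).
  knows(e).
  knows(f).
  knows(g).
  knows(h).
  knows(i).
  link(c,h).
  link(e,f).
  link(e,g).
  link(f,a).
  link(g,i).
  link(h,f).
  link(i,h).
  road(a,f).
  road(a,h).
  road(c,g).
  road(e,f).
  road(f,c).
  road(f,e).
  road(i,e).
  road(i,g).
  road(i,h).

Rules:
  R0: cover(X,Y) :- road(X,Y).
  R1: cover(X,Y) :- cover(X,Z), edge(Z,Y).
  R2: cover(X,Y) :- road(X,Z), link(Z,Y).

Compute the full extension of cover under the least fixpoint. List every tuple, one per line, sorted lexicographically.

round 1: derive cover(a,f) via R0 from road(a,f)
round 1: derive cover(a,h) via R0 from road(a,h)
round 1: derive cover(c,g) via R0 from road(c,g)
round 1: derive cover(e,f) via R0 from road(e,f)
round 1: derive cover(f,c) via R0 from road(f,c)
round 1: derive cover(f,e) via R0 from road(f,e)
round 1: derive cover(i,e) via R0 from road(i,e)
round 1: derive cover(i,g) via R0 from road(i,g)
round 1: derive cover(i,h) via R0 from road(i,h)
round 1: derive cover(a,a) via R2 from road(a,f), link(f,a)
round 1: derive cover(c,i) via R2 from road(c,g), link(g,i)
round 1: derive cover(e,a) via R2 from road(e,f), link(f,a)
round 1: derive cover(f,f) via R2 from road(f,e), link(e,f)
round 1: derive cover(f,g) via R2 from road(f,e), link(e,g)
round 1: derive cover(f,h) via R2 from road(f,c), link(c,h)
round 1: derive cover(i,f) via R2 from road(i,e), link(e,f)
round 1: derive cover(i,i) via R2 from road(i,g), link(g,i)
round 2: derive cover(c,c) via R1 from cover(c,i), edge(i,c)
round 2: derive cover(c,e) via R1 from cover(c,i), edge(i,e)
round 2: derive cover(f,a) via R1 from cover(f,c), edge(c,a)
round 2: derive cover(i,c) via R1 from cover(i,i), edge(i,c)
round 3: derive cover(c,a) via R1 from cover(c,c), edge(c,a)
round 3: derive cover(c,h) via R1 from cover(c,e), edge(e,h)
round 3: derive cover(i,a) via R1 from cover(i,c), edge(c,a)

cover(a,a)
cover(a,f)
cover(a,h)
cover(c,a)
cover(c,c)
cover(c,e)
cover(c,g)
cover(c,h)
cover(c,i)
cover(e,a)
cover(e,f)
cover(f,a)
cover(f,c)
cover(f,e)
cover(f,f)
cover(f,g)
cover(f,h)
cover(i,a)
cover(i,c)
cover(i,e)
cover(i,f)
cover(i,g)
cover(i,h)
cover(i,i)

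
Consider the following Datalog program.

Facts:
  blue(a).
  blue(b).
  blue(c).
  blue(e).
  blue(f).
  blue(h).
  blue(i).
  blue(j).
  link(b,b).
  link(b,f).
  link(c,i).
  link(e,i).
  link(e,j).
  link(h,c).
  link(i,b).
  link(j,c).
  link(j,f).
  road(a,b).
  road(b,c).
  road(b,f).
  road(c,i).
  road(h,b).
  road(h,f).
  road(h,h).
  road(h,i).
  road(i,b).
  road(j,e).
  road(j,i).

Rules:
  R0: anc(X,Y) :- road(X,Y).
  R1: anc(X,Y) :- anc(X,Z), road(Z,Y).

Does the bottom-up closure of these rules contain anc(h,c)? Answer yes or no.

round 1: derive anc(a,b) via R0 from road(a,b)
round 1: derive anc(b,c) via R0 from road(b,c)
round 1: derive anc(b,f) via R0 from road(b,f)
round 1: derive anc(c,i) via R0 from road(c,i)
round 1: derive anc(h,b) via R0 from road(h,b)
round 1: derive anc(h,f) via R0 from road(h,f)
round 1: derive anc(h,h) via R0 from road(h,h)
round 1: derive anc(h,i) via R0 from road(h,i)
round 1: derive anc(i,b) via R0 from road(i,b)
round 1: derive anc(j,e) via R0 from road(j,e)
round 1: derive anc(j,i) via R0 from road(j,i)
round 2: derive anc(a,c) via R1 from anc(a,b), road(b,c)
round 2: derive anc(a,f) via R1 from anc(a,b), road(b,f)
round 2: derive anc(b,i) via R1 from anc(b,c), road(c,i)
round 2: derive anc(c,b) via R1 from anc(c,i), road(i,b)
round 2: derive anc(h,c) via R1 from anc(h,b), road(b,c)
round 2: derive anc(i,c) via R1 from anc(i,b), road(b,c)
round 2: derive anc(i,f) via R1 from anc(i,b), road(b,f)
round 2: derive anc(j,b) via R1 from anc(j,i), road(i,b)
round 3: derive anc(a,i) via R1 from anc(a,c), road(c,i)
round 3: derive anc(b,b) via R1 from anc(b,i), road(i,b)
round 3: derive anc(c,c) via R1 from anc(c,b), road(b,c)
round 3: derive anc(c,f) via R1 from anc(c,b), road(b,f)
round 3: derive anc(i,i) via R1 from anc(i,c), road(c,i)
round 3: derive anc(j,c) via R1 from anc(j,b), road(b,c)
round 3: derive anc(j,f) via R1 from anc(j,b), road(b,f)

yes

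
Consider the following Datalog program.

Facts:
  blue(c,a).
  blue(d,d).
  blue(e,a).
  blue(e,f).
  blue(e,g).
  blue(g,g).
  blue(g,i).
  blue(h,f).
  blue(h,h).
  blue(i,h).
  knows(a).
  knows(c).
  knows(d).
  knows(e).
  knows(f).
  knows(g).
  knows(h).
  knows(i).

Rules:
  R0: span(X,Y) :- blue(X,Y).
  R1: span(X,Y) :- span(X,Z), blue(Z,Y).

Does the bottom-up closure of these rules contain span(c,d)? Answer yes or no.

round 1: derive span(c,a) via R0 from blue(c,a)
round 1: derive span(d,d) via R0 from blue(d,d)
round 1: derive span(e,a) via R0 from blue(e,a)
round 1: derive span(e,f) via R0 from blue(e,f)
round 1: derive span(e,g) via R0 from blue(e,g)
round 1: derive span(g,g) via R0 from blue(g,g)
round 1: derive span(g,i) via R0 from blue(g,i)
round 1: derive span(h,f) via R0 from blue(h,f)
round 1: derive span(h,h) via R0 from blue(h,h)
round 1: derive span(i,h) via R0 from blue(i,h)
round 2: derive span(e,i) via R1 from span(e,g), blue(g,i)
round 2: derive span(g,h) via R1 from span(g,i), blue(i,h)
round 2: derive span(i,f) via R1 from span(i,h), blue(h,f)
round 3: derive span(e,h) via R1 from span(e,i), blue(i,h)
round 3: derive span(g,f) via R1 from span(g,h), blue(h,f)

no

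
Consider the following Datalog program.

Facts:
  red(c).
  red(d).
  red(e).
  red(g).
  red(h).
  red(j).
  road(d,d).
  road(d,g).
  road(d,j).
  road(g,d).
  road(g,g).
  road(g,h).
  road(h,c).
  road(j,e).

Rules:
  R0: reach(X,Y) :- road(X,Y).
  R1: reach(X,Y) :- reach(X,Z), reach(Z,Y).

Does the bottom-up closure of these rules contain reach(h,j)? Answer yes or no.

round 1: derive reach(d,d) via R0 from road(d,d)
round 1: derive reach(d,g) via R0 from road(d,g)
round 1: derive reach(d,j) via R0 from road(d,j)
round 1: derive reach(g,d) via R0 from road(g,d)
round 1: derive reach(g,g) via R0 from road(g,g)
round 1: derive reach(g,h) via R0 from road(g,h)
round 1: derive reach(h,c) via R0 from road(h,c)
round 1: derive reach(j,e) via R0 from road(j,e)
round 2: derive reach(d,e) via R1 from reach(d,j), reach(j,e)
round 2: derive reach(d,h) via R1 from reach(d,g), reach(g,h)
round 2: derive reach(g,c) via R1 from reach(g,h), reach(h,c)
round 2: derive reach(g,j) via R1 from reach(g,d), reach(d,j)
round 3: derive reach(d,c) via R1 from reach(d,g), reach(g,c)
round 3: derive reach(g,e) via R1 from reach(g,d), reach(d,e)

no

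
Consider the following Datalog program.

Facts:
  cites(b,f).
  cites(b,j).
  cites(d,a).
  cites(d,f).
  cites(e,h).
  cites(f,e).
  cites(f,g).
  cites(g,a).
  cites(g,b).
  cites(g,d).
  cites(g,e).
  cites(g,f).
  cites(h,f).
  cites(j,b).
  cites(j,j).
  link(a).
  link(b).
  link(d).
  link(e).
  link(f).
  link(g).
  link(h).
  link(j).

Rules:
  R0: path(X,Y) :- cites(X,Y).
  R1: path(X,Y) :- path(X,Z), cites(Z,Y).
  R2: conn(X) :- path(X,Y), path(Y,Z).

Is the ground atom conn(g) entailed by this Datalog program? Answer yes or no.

round 1: derive path(b,f) via R0 from cites(b,f)
round 1: derive path(b,j) via R0 from cites(b,j)
round 1: derive path(d,a) via R0 from cites(d,a)
round 1: derive path(d,f) via R0 from cites(d,f)
round 1: derive path(e,h) via R0 from cites(e,h)
round 1: derive path(f,e) via R0 from cites(f,e)
round 1: derive path(f,g) via R0 from cites(f,g)
round 1: derive path(g,a) via R0 from cites(g,a)
round 1: derive path(g,b) via R0 from cites(g,b)
round 1: derive path(g,d) via R0 from cites(g,d)
round 1: derive path(g,e) via R0 from cites(g,e)
round 1: derive path(g,f) via R0 from cites(g,f)
round 1: derive path(h,f) via R0 from cites(h,f)
round 1: derive path(j,b) via R0 from cites(j,b)
round 1: derive path(j,j) via R0 from cites(j,j)
round 2: derive path(b,b) via R1 from path(b,j), cites(j,b)
round 2: derive path(b,e) via R1 from path(b,f), cites(f,e)
round 2: derive path(b,g) via R1 from path(b,f), cites(f,g)
round 2: derive path(d,e) via R1 from path(d,f), cites(f,e)
round 2: derive path(d,g) via R1 from path(d,f), cites(f,g)
round 2: derive path(e,f) via R1 from path(e,h), cites(h,f)
round 2: derive path(f,a) via R1 from path(f,g), cites(g,a)
round 2: derive path(f,b) via R1 from path(f,g), cites(g,b)
round 2: derive path(f,d) via R1 from path(f,g), cites(g,d)
round 2: derive path(f,f) via R1 from path(f,g), cites(g,f)
round 2: derive path(f,h) via R1 from path(f,e), cites(e,h)
round 2: derive path(g,g) via R1 from path(g,f), cites(f,g)
round 2: derive path(g,h) via R1 from path(g,e), cites(e,h)
round 2: derive path(g,j) via R1 from path(g,b), cites(b,j)
round 2: derive path(h,e) via R1 from path(h,f), cites(f,e)
round 2: derive path(h,g) via R1 from path(h,f), cites(f,g)
round 2: derive path(j,f) via R1 from path(j,b), cites(b,f)
round 2: derive conn(b) via R2 from path(b,f), path(f,e)
round 2: derive conn(d) via R2 from path(d,f), path(f,e)
round 2: derive conn(e) via R2 from path(e,h), path(h,f)
round 2: derive conn(f) via R2 from path(f,e), path(e,h)
round 2: derive conn(g) via R2 from path(g,b), path(b,f)
round 2: derive conn(h) via R2 from path(h,f), path(f,e)
round 2: derive conn(j) via R2 from path(j,b), path(b,f)
round 3: derive path(b,a) via R1 from path(b,g), cites(g,a)
round 3: derive path(b,d) via R1 from path(b,g), cites(g,d)
round 3: derive path(b,h) via R1 from path(b,e), cites(e,h)
round 3: derive path(d,b) via R1 from path(d,g), cites(g,b)
round 3: derive path(d,d) via R1 from path(d,g), cites(g,d)
round 3: derive path(d,h) via R1 from path(d,e), cites(e,h)
round 3: derive path(e,e) via R1 from path(e,f), cites(f,e)
round 3: derive path(e,g) via R1 from path(e,f), cites(f,g)
round 3: derive path(f,j) via R1 from path(f,b), cites(b,j)
round 3: derive path(h,a) via R1 from path(h,g), cites(g,a)
round 3: derive path(h,b) via R1 from path(h,g), cites(g,b)
round 3: derive path(h,d) via R1 from path(h,g), cites(g,d)
round 3: derive path(h,h) via R1 from path(h,e), cites(e,h)
round 3: derive path(j,e) via R1 from path(j,f), cites(f,e)
round 3: derive path(j,g) via R1 from path(j,f), cites(f,g)
round 4: derive path(d,j) via R1 from path(d,b), cites(b,j)
round 4: derive path(e,a) via R1 from path(e,g), cites(g,a)
round 4: derive path(e,b) via R1 from path(e,g), cites(g,b)
round 4: derive path(e,d) via R1 from path(e,g), cites(g,d)
round 4: derive path(h,j) via R1 from path(h,b), cites(b,j)
round 4: derive path(j,a) via R1 from path(j,g), cites(g,a)
round 4: derive path(j,d) via R1 from path(j,g), cites(g,d)
round 4: derive path(j,h) via R1 from path(j,e), cites(e,h)
round 5: derive path(e,j) via R1 from path(e,b), cites(b,j)

yes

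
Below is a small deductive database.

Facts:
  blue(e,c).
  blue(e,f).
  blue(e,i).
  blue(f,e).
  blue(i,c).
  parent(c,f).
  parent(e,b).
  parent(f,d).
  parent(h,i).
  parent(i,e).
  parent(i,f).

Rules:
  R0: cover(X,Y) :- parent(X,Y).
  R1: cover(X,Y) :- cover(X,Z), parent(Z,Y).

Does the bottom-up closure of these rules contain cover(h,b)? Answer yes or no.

yes

round 1: derive cover(c,f) via R0 from parent(c,f)
round 1: derive cover(e,b) via R0 from parent(e,b)
round 1: derive cover(f,d) via R0 from parent(f,d)
round 1: derive cover(h,i) via R0 from parent(h,i)
round 1: derive cover(i,e) via R0 from parent(i,e)
round 1: derive cover(i,f) via R0 from parent(i,f)
round 2: derive cover(c,d) via R1 from cover(c,f), parent(f,d)
round 2: derive cover(h,e) via R1 from cover(h,i), parent(i,e)
round 2: derive cover(h,f) via R1 from cover(h,i), parent(i,f)
round 2: derive cover(i,b) via R1 from cover(i,e), parent(e,b)
round 2: derive cover(i,d) via R1 from cover(i,f), parent(f,d)
round 3: derive cover(h,b) via R1 from cover(h,e), parent(e,b)
round 3: derive cover(h,d) via R1 from cover(h,f), parent(f,d)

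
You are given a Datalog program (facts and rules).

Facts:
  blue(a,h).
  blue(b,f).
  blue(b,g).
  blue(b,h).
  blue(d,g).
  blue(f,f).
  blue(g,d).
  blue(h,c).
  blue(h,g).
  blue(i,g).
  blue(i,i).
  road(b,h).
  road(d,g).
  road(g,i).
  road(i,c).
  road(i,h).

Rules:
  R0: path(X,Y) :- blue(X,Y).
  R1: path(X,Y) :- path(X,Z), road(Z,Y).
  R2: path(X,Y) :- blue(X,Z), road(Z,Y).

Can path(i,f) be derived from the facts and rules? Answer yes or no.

round 1: derive path(a,h) via R0 from blue(a,h)
round 1: derive path(b,f) via R0 from blue(b,f)
round 1: derive path(b,g) via R0 from blue(b,g)
round 1: derive path(b,h) via R0 from blue(b,h)
round 1: derive path(d,g) via R0 from blue(d,g)
round 1: derive path(f,f) via R0 from blue(f,f)
round 1: derive path(g,d) via R0 from blue(g,d)
round 1: derive path(h,c) via R0 from blue(h,c)
round 1: derive path(h,g) via R0 from blue(h,g)
round 1: derive path(i,g) via R0 from blue(i,g)
round 1: derive path(i,i) via R0 from blue(i,i)
round 1: derive path(b,i) via R2 from blue(b,g), road(g,i)
round 1: derive path(d,i) via R2 from blue(d,g), road(g,i)
round 1: derive path(g,g) via R2 from blue(g,d), road(d,g)
round 1: derive path(h,i) via R2 from blue(h,g), road(g,i)
round 1: derive path(i,c) via R2 from blue(i,i), road(i,c)
round 1: derive path(i,h) via R2 from blue(i,i), road(i,h)
round 2: derive path(b,c) via R1 from path(b,i), road(i,c)
round 2: derive path(d,c) via R1 from path(d,i), road(i,c)
round 2: derive path(d,h) via R1 from path(d,i), road(i,h)
round 2: derive path(g,i) via R1 from path(g,g), road(g,i)
round 2: derive path(h,h) via R1 from path(h,i), road(i,h)
round 3: derive path(g,c) via R1 from path(g,i), road(i,c)
round 3: derive path(g,h) via R1 from path(g,i), road(i,h)

no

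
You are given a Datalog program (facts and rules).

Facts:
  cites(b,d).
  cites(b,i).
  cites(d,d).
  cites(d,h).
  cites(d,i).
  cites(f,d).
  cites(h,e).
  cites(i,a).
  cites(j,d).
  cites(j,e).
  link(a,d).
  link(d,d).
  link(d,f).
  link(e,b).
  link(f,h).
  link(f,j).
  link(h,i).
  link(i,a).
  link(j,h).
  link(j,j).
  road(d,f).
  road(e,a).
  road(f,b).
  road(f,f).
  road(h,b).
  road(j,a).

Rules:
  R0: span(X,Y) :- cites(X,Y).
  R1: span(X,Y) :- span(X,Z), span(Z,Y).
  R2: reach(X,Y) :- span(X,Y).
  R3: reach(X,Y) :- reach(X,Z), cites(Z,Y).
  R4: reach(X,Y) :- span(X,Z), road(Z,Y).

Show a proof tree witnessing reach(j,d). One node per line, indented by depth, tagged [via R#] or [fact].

round 1: derive span(b,d) via R0 from cites(b,d)
round 1: derive span(b,i) via R0 from cites(b,i)
round 1: derive span(d,d) via R0 from cites(d,d)
round 1: derive span(d,h) via R0 from cites(d,h)
round 1: derive span(d,i) via R0 from cites(d,i)
round 1: derive span(f,d) via R0 from cites(f,d)
round 1: derive span(h,e) via R0 from cites(h,e)
round 1: derive span(i,a) via R0 from cites(i,a)
round 1: derive span(j,d) via R0 from cites(j,d)
round 1: derive span(j,e) via R0 from cites(j,e)
round 2: derive span(b,a) via R1 from span(b,i), span(i,a)
round 2: derive span(b,h) via R1 from span(b,d), span(d,h)
round 2: derive span(d,a) via R1 from span(d,i), span(i,a)
round 2: derive span(d,e) via R1 from span(d,h), span(h,e)
round 2: derive span(f,h) via R1 from span(f,d), span(d,h)
round 2: derive span(f,i) via R1 from span(f,d), span(d,i)
round 2: derive span(j,h) via R1 from span(j,d), span(d,h)
round 2: derive span(j,i) via R1 from span(j,d), span(d,i)
round 2: derive reach(b,d) via R2 from span(b,d)
round 2: derive reach(b,i) via R2 from span(b,i)
round 2: derive reach(d,d) via R2 from span(d,d)
round 2: derive reach(d,h) via R2 from span(d,h)
round 2: derive reach(d,i) via R2 from span(d,i)
round 2: derive reach(f,d) via R2 from span(f,d)
round 2: derive reach(h,e) via R2 from span(h,e)
round 2: derive reach(i,a) via R2 from span(i,a)
round 2: derive reach(j,d) via R2 from span(j,d)
round 2: derive reach(j,e) via R2 from span(j,e)
round 2: derive reach(b,f) via R4 from span(b,d), road(d,f)
round 2: derive reach(d,b) via R4 from span(d,h), road(h,b)
round 2: derive reach(d,f) via R4 from span(d,d), road(d,f)
round 2: derive reach(f,f) via R4 from span(f,d), road(d,f)
round 2: derive reach(h,a) via R4 from span(h,e), road(e,a)
round 2: derive reach(j,a) via R4 from span(j,e), road(e,a)
round 2: derive reach(j,f) via R4 from span(j,d), road(d,f)
round 3: derive span(b,e) via R1 from span(b,d), span(d,e)
round 3: derive span(f,a) via R1 from span(f,d), span(d,a)
round 3: derive span(f,e) via R1 from span(f,d), span(d,e)
round 3: derive span(j,a) via R1 from span(j,d), span(d,a)
round 3: derive reach(b,a) via R2 from span(b,a)
round 3: derive reach(b,h) via R2 from span(b,h)
round 3: derive reach(d,a) via R2 from span(d,a)
round 3: derive reach(d,e) via R2 from span(d,e)
round 3: derive reach(f,h) via R2 from span(f,h)
round 3: derive reach(f,i) via R2 from span(f,i)
round 3: derive reach(j,h) via R2 from span(j,h)
round 3: derive reach(j,i) via R2 from span(j,i)
round 3: derive reach(b,b) via R4 from span(b,h), road(h,b)
round 3: derive reach(f,b) via R4 from span(f,h), road(h,b)
round 3: derive reach(j,b) via R4 from span(j,h), road(h,b)
round 4: derive reach(b,e) via R2 from span(b,e)
round 4: derive reach(f,a) via R2 from span(f,a)
round 4: derive reach(f,e) via R2 from span(f,e)

reach(j,d)  [via R2]
  span(j,d)  [via R0]
    cites(j,d)  [fact]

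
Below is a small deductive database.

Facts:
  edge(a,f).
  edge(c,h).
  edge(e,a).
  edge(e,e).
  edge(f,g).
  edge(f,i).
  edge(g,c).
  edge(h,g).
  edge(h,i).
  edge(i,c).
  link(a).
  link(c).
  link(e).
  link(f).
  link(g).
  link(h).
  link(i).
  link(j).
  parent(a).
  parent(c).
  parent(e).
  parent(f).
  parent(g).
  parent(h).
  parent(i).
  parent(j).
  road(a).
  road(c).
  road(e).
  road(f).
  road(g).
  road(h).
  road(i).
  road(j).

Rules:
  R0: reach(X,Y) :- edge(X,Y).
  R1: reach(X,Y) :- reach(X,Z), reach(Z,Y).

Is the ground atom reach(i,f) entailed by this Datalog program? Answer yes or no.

round 1: derive reach(a,f) via R0 from edge(a,f)
round 1: derive reach(c,h) via R0 from edge(c,h)
round 1: derive reach(e,a) via R0 from edge(e,a)
round 1: derive reach(e,e) via R0 from edge(e,e)
round 1: derive reach(f,g) via R0 from edge(f,g)
round 1: derive reach(f,i) via R0 from edge(f,i)
round 1: derive reach(g,c) via R0 from edge(g,c)
round 1: derive reach(h,g) via R0 from edge(h,g)
round 1: derive reach(h,i) via R0 from edge(h,i)
round 1: derive reach(i,c) via R0 from edge(i,c)
round 2: derive reach(a,g) via R1 from reach(a,f), reach(f,g)
round 2: derive reach(a,i) via R1 from reach(a,f), reach(f,i)
round 2: derive reach(c,g) via R1 from reach(c,h), reach(h,g)
round 2: derive reach(c,i) via R1 from reach(c,h), reach(h,i)
round 2: derive reach(e,f) via R1 from reach(e,a), reach(a,f)
round 2: derive reach(f,c) via R1 from reach(f,g), reach(g,c)
round 2: derive reach(g,h) via R1 from reach(g,c), reach(c,h)
round 2: derive reach(h,c) via R1 from reach(h,g), reach(g,c)
round 2: derive reach(i,h) via R1 from reach(i,c), reach(c,h)
round 3: derive reach(a,c) via R1 from reach(a,f), reach(f,c)
round 3: derive reach(a,h) via R1 from reach(a,g), reach(g,h)
round 3: derive reach(c,c) via R1 from reach(c,g), reach(g,c)
round 3: derive reach(e,c) via R1 from reach(e,f), reach(f,c)
round 3: derive reach(e,g) via R1 from reach(e,a), reach(a,g)
round 3: derive reach(e,i) via R1 from reach(e,a), reach(a,i)
round 3: derive reach(f,h) via R1 from reach(f,c), reach(c,h)
round 3: derive reach(g,g) via R1 from reach(g,c), reach(c,g)
round 3: derive reach(g,i) via R1 from reach(g,c), reach(c,i)
round 3: derive reach(h,h) via R1 from reach(h,c), reach(c,h)
round 3: derive reach(i,g) via R1 from reach(i,c), reach(c,g)
round 3: derive reach(i,i) via R1 from reach(i,c), reach(c,i)
round 4: derive reach(e,h) via R1 from reach(e,a), reach(a,h)

no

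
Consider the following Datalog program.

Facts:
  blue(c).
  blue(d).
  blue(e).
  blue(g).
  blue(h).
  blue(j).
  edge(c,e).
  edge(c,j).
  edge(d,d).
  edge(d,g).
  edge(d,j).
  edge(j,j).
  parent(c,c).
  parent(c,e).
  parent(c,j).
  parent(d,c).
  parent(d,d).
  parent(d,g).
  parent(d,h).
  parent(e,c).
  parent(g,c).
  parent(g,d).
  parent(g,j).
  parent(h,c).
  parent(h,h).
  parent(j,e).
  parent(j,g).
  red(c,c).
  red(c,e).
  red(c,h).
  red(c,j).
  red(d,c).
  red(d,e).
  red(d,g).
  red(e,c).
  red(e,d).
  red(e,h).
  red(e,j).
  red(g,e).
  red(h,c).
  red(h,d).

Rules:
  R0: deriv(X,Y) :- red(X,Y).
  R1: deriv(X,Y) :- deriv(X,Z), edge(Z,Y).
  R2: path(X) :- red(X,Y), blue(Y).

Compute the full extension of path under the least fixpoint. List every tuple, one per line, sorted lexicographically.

path(c)
path(d)
path(e)
path(g)
path(h)

round 1: derive path(c) via R2 from red(c,c), blue(c)
round 1: derive path(d) via R2 from red(d,c), blue(c)
round 1: derive path(e) via R2 from red(e,c), blue(c)
round 1: derive path(g) via R2 from red(g,e), blue(e)
round 1: derive path(h) via R2 from red(h,c), blue(c)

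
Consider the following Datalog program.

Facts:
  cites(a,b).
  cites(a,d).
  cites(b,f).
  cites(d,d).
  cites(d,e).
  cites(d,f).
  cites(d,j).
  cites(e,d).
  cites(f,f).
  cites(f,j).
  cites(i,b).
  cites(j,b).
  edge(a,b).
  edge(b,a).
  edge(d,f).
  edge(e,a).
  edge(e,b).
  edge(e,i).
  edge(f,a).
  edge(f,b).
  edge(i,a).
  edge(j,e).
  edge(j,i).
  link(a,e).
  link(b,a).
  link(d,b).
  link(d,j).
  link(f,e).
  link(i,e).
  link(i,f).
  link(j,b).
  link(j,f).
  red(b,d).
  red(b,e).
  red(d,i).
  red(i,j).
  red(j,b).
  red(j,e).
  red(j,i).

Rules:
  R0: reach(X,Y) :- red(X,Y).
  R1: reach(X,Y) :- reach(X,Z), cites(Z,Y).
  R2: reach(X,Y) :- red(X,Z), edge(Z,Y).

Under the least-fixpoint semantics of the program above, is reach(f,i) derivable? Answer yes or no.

no

round 1: derive reach(b,d) via R0 from red(b,d)
round 1: derive reach(b,e) via R0 from red(b,e)
round 1: derive reach(d,i) via R0 from red(d,i)
round 1: derive reach(i,j) via R0 from red(i,j)
round 1: derive reach(j,b) via R0 from red(j,b)
round 1: derive reach(j,e) via R0 from red(j,e)
round 1: derive reach(j,i) via R0 from red(j,i)
round 1: derive reach(b,a) via R2 from red(b,e), edge(e,a)
round 1: derive reach(b,b) via R2 from red(b,e), edge(e,b)
round 1: derive reach(b,f) via R2 from red(b,d), edge(d,f)
round 1: derive reach(b,i) via R2 from red(b,e), edge(e,i)
round 1: derive reach(d,a) via R2 from red(d,i), edge(i,a)
round 1: derive reach(i,e) via R2 from red(i,j), edge(j,e)
round 1: derive reach(i,i) via R2 from red(i,j), edge(j,i)
round 1: derive reach(j,a) via R2 from red(j,b), edge(b,a)
round 2: derive reach(b,j) via R1 from reach(b,d), cites(d,j)
round 2: derive reach(d,b) via R1 from reach(d,a), cites(a,b)
round 2: derive reach(d,d) via R1 from reach(d,a), cites(a,d)
round 2: derive reach(i,b) via R1 from reach(i,i), cites(i,b)
round 2: derive reach(i,d) via R1 from reach(i,e), cites(e,d)
round 2: derive reach(j,d) via R1 from reach(j,a), cites(a,d)
round 2: derive reach(j,f) via R1 from reach(j,b), cites(b,f)
round 3: derive reach(d,e) via R1 from reach(d,d), cites(d,e)
round 3: derive reach(d,f) via R1 from reach(d,b), cites(b,f)
round 3: derive reach(d,j) via R1 from reach(d,d), cites(d,j)
round 3: derive reach(i,f) via R1 from reach(i,b), cites(b,f)
round 3: derive reach(j,j) via R1 from reach(j,d), cites(d,j)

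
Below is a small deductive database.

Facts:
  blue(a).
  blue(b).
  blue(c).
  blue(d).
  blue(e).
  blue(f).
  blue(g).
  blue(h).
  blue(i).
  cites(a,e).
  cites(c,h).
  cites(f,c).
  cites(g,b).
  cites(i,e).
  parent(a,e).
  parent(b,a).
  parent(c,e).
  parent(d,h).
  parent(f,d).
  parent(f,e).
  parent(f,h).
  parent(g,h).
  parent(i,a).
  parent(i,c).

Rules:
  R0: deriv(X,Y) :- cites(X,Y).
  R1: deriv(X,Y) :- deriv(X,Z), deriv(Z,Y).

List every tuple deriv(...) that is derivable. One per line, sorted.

round 1: derive deriv(a,e) via R0 from cites(a,e)
round 1: derive deriv(c,h) via R0 from cites(c,h)
round 1: derive deriv(f,c) via R0 from cites(f,c)
round 1: derive deriv(g,b) via R0 from cites(g,b)
round 1: derive deriv(i,e) via R0 from cites(i,e)
round 2: derive deriv(f,h) via R1 from deriv(f,c), deriv(c,h)

deriv(a,e)
deriv(c,h)
deriv(f,c)
deriv(f,h)
deriv(g,b)
deriv(i,e)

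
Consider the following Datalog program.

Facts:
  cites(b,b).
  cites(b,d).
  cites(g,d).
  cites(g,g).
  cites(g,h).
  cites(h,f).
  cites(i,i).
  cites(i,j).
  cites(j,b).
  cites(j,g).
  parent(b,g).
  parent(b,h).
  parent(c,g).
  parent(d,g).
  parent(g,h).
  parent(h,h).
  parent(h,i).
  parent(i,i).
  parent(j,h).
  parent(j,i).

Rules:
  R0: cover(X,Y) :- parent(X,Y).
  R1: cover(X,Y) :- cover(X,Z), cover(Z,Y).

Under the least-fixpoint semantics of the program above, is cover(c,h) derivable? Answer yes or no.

yes

round 1: derive cover(b,g) via R0 from parent(b,g)
round 1: derive cover(b,h) via R0 from parent(b,h)
round 1: derive cover(c,g) via R0 from parent(c,g)
round 1: derive cover(d,g) via R0 from parent(d,g)
round 1: derive cover(g,h) via R0 from parent(g,h)
round 1: derive cover(h,h) via R0 from parent(h,h)
round 1: derive cover(h,i) via R0 from parent(h,i)
round 1: derive cover(i,i) via R0 from parent(i,i)
round 1: derive cover(j,h) via R0 from parent(j,h)
round 1: derive cover(j,i) via R0 from parent(j,i)
round 2: derive cover(b,i) via R1 from cover(b,h), cover(h,i)
round 2: derive cover(c,h) via R1 from cover(c,g), cover(g,h)
round 2: derive cover(d,h) via R1 from cover(d,g), cover(g,h)
round 2: derive cover(g,i) via R1 from cover(g,h), cover(h,i)
round 3: derive cover(c,i) via R1 from cover(c,g), cover(g,i)
round 3: derive cover(d,i) via R1 from cover(d,g), cover(g,i)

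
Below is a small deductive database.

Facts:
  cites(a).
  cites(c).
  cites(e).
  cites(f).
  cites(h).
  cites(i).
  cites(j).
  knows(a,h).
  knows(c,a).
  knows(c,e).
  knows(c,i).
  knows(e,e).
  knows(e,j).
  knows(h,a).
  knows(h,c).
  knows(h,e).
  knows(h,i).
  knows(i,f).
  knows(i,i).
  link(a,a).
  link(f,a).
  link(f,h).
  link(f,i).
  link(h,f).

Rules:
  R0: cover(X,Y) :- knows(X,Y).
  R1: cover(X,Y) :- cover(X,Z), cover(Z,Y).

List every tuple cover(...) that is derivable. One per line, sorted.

round 1: derive cover(a,h) via R0 from knows(a,h)
round 1: derive cover(c,a) via R0 from knows(c,a)
round 1: derive cover(c,e) via R0 from knows(c,e)
round 1: derive cover(c,i) via R0 from knows(c,i)
round 1: derive cover(e,e) via R0 from knows(e,e)
round 1: derive cover(e,j) via R0 from knows(e,j)
round 1: derive cover(h,a) via R0 from knows(h,a)
round 1: derive cover(h,c) via R0 from knows(h,c)
round 1: derive cover(h,e) via R0 from knows(h,e)
round 1: derive cover(h,i) via R0 from knows(h,i)
round 1: derive cover(i,f) via R0 from knows(i,f)
round 1: derive cover(i,i) via R0 from knows(i,i)
round 2: derive cover(a,a) via R1 from cover(a,h), cover(h,a)
round 2: derive cover(a,c) via R1 from cover(a,h), cover(h,c)
round 2: derive cover(a,e) via R1 from cover(a,h), cover(h,e)
round 2: derive cover(a,i) via R1 from cover(a,h), cover(h,i)
round 2: derive cover(c,f) via R1 from cover(c,i), cover(i,f)
round 2: derive cover(c,h) via R1 from cover(c,a), cover(a,h)
round 2: derive cover(c,j) via R1 from cover(c,e), cover(e,j)
round 2: derive cover(h,f) via R1 from cover(h,i), cover(i,f)
round 2: derive cover(h,h) via R1 from cover(h,a), cover(a,h)
round 2: derive cover(h,j) via R1 from cover(h,e), cover(e,j)
round 3: derive cover(a,f) via R1 from cover(a,c), cover(c,f)
round 3: derive cover(a,j) via R1 from cover(a,c), cover(c,j)
round 3: derive cover(c,c) via R1 from cover(c,a), cover(a,c)

cover(a,a)
cover(a,c)
cover(a,e)
cover(a,f)
cover(a,h)
cover(a,i)
cover(a,j)
cover(c,a)
cover(c,c)
cover(c,e)
cover(c,f)
cover(c,h)
cover(c,i)
cover(c,j)
cover(e,e)
cover(e,j)
cover(h,a)
cover(h,c)
cover(h,e)
cover(h,f)
cover(h,h)
cover(h,i)
cover(h,j)
cover(i,f)
cover(i,i)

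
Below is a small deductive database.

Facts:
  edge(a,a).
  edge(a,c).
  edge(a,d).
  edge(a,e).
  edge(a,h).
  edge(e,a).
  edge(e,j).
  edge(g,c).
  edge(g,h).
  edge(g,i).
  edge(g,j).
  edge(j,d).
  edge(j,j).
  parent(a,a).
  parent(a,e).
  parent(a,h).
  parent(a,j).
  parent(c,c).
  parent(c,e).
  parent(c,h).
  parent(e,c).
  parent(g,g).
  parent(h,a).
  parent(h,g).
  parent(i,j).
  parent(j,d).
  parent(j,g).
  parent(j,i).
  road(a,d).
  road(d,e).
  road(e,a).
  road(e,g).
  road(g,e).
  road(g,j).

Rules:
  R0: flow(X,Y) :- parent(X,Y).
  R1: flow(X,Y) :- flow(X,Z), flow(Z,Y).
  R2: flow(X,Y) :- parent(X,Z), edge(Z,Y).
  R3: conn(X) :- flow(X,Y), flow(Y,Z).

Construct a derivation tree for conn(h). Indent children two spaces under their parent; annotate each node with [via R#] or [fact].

round 1: derive flow(a,a) via R0 from parent(a,a)
round 1: derive flow(a,e) via R0 from parent(a,e)
round 1: derive flow(a,h) via R0 from parent(a,h)
round 1: derive flow(a,j) via R0 from parent(a,j)
round 1: derive flow(c,c) via R0 from parent(c,c)
round 1: derive flow(c,e) via R0 from parent(c,e)
round 1: derive flow(c,h) via R0 from parent(c,h)
round 1: derive flow(e,c) via R0 from parent(e,c)
round 1: derive flow(g,g) via R0 from parent(g,g)
round 1: derive flow(h,a) via R0 from parent(h,a)
round 1: derive flow(h,g) via R0 from parent(h,g)
round 1: derive flow(i,j) via R0 from parent(i,j)
round 1: derive flow(j,d) via R0 from parent(j,d)
round 1: derive flow(j,g) via R0 from parent(j,g)
round 1: derive flow(j,i) via R0 from parent(j,i)
round 1: derive flow(a,c) via R2 from parent(a,a), edge(a,c)
round 1: derive flow(a,d) via R2 from parent(a,a), edge(a,d)
round 1: derive flow(c,a) via R2 from parent(c,e), edge(e,a)
round 1: derive flow(c,j) via R2 from parent(c,e), edge(e,j)
round 1: derive flow(g,c) via R2 from parent(g,g), edge(g,c)
round 1: derive flow(g,h) via R2 from parent(g,g), edge(g,h)
round 1: derive flow(g,i) via R2 from parent(g,g), edge(g,i)
round 1: derive flow(g,j) via R2 from parent(g,g), edge(g,j)
round 1: derive flow(h,c) via R2 from parent(h,a), edge(a,c)
round 1: derive flow(h,d) via R2 from parent(h,a), edge(a,d)
round 1: derive flow(h,e) via R2 from parent(h,a), edge(a,e)
round 1: derive flow(h,h) via R2 from parent(h,a), edge(a,h)
round 1: derive flow(h,i) via R2 from parent(h,g), edge(g,i)
round 1: derive flow(h,j) via R2 from parent(h,g), edge(g,j)
round 1: derive flow(i,d) via R2 from parent(i,j), edge(j,d)
round 1: derive flow(j,c) via R2 from parent(j,g), edge(g,c)
round 1: derive flow(j,h) via R2 from parent(j,g), edge(g,h)
round 1: derive flow(j,j) via R2 from parent(j,g), edge(g,j)
round 2: derive flow(a,g) via R1 from flow(a,h), flow(h,g)
round 2: derive flow(a,i) via R1 from flow(a,h), flow(h,i)
round 2: derive flow(c,d) via R1 from flow(c,a), flow(a,d)
round 2: derive flow(c,g) via R1 from flow(c,h), flow(h,g)
round 2: derive flow(c,i) via R1 from flow(c,h), flow(h,i)
round 2: derive flow(e,a) via R1 from flow(e,c), flow(c,a)
round 2: derive flow(e,e) via R1 from flow(e,c), flow(c,e)
round 2: derive flow(e,h) via R1 from flow(e,c), flow(c,h)
round 2: derive flow(e,j) via R1 from flow(e,c), flow(c,j)
round 2: derive flow(g,a) via R1 from flow(g,c), flow(c,a)
round 2: derive flow(g,d) via R1 from flow(g,h), flow(h,d)
round 2: derive flow(g,e) via R1 from flow(g,c), flow(c,e)
round 2: derive flow(i,c) via R1 from flow(i,j), flow(j,c)
round 2: derive flow(i,g) via R1 from flow(i,j), flow(j,g)
round 2: derive flow(i,h) via R1 from flow(i,j), flow(j,h)
round 2: derive flow(i,i) via R1 from flow(i,j), flow(j,i)
round 2: derive flow(j,a) via R1 from flow(j,c), flow(c,a)
round 2: derive flow(j,e) via R1 from flow(j,c), flow(c,e)
round 2: derive conn(a) via R3 from flow(a,a), flow(a,a)
round 2: derive conn(c) via R3 from flow(c,a), flow(a,a)
round 2: derive conn(e) via R3 from flow(e,c), flow(c,a)
round 2: derive conn(g) via R3 from flow(g,c), flow(c,a)
round 2: derive conn(h) via R3 from flow(h,a), flow(a,a)
round 2: derive conn(i) via R3 from flow(i,j), flow(j,c)
round 2: derive conn(j) via R3 from flow(j,c), flow(c,a)
round 3: derive flow(e,d) via R1 from flow(e,a), flow(a,d)
round 3: derive flow(e,g) via R1 from flow(e,a), flow(a,g)
round 3: derive flow(e,i) via R1 from flow(e,a), flow(a,i)
round 3: derive flow(i,a) via R1 from flow(i,c), flow(c,a)
round 3: derive flow(i,e) via R1 from flow(i,c), flow(c,e)

conn(h)  [via R3]
  flow(h,a)  [via R0]
    parent(h,a)  [fact]
  flow(a,a)  [via R0]
    parent(a,a)  [fact]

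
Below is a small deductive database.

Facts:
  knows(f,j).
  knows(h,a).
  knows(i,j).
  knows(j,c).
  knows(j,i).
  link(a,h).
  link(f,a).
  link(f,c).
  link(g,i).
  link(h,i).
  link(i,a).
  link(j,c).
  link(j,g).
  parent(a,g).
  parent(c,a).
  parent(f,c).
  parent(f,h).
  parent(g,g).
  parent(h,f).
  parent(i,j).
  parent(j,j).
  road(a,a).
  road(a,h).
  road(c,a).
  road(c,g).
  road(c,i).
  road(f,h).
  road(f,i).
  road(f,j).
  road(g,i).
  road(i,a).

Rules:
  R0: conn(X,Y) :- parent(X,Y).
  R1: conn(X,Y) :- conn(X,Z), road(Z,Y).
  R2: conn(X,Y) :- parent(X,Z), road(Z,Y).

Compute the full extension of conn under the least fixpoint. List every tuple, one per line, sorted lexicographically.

round 1: derive conn(a,g) via R0 from parent(a,g)
round 1: derive conn(c,a) via R0 from parent(c,a)
round 1: derive conn(f,c) via R0 from parent(f,c)
round 1: derive conn(f,h) via R0 from parent(f,h)
round 1: derive conn(g,g) via R0 from parent(g,g)
round 1: derive conn(h,f) via R0 from parent(h,f)
round 1: derive conn(i,j) via R0 from parent(i,j)
round 1: derive conn(j,j) via R0 from parent(j,j)
round 1: derive conn(a,i) via R2 from parent(a,g), road(g,i)
round 1: derive conn(c,h) via R2 from parent(c,a), road(a,h)
round 1: derive conn(f,a) via R2 from parent(f,c), road(c,a)
round 1: derive conn(f,g) via R2 from parent(f,c), road(c,g)
round 1: derive conn(f,i) via R2 from parent(f,c), road(c,i)
round 1: derive conn(g,i) via R2 from parent(g,g), road(g,i)
round 1: derive conn(h,h) via R2 from parent(h,f), road(f,h)
round 1: derive conn(h,i) via R2 from parent(h,f), road(f,i)
round 1: derive conn(h,j) via R2 from parent(h,f), road(f,j)
round 2: derive conn(a,a) via R1 from conn(a,i), road(i,a)
round 2: derive conn(g,a) via R1 from conn(g,i), road(i,a)
round 2: derive conn(h,a) via R1 from conn(h,i), road(i,a)
round 3: derive conn(a,h) via R1 from conn(a,a), road(a,h)
round 3: derive conn(g,h) via R1 from conn(g,a), road(a,h)

conn(a,a)
conn(a,g)
conn(a,h)
conn(a,i)
conn(c,a)
conn(c,h)
conn(f,a)
conn(f,c)
conn(f,g)
conn(f,h)
conn(f,i)
conn(g,a)
conn(g,g)
conn(g,h)
conn(g,i)
conn(h,a)
conn(h,f)
conn(h,h)
conn(h,i)
conn(h,j)
conn(i,j)
conn(j,j)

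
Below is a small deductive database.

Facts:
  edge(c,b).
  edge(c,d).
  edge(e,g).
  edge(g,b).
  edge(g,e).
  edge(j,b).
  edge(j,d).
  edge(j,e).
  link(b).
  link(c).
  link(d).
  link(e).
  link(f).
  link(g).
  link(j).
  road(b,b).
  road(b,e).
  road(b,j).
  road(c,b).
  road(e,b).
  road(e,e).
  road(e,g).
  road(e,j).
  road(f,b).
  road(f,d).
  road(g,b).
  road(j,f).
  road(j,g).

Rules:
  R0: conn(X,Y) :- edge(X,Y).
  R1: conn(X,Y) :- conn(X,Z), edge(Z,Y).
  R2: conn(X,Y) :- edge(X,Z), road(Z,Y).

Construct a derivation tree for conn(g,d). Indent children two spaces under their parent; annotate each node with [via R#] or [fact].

round 1: derive conn(c,b) via R0 from edge(c,b)
round 1: derive conn(c,d) via R0 from edge(c,d)
round 1: derive conn(e,g) via R0 from edge(e,g)
round 1: derive conn(g,b) via R0 from edge(g,b)
round 1: derive conn(g,e) via R0 from edge(g,e)
round 1: derive conn(j,b) via R0 from edge(j,b)
round 1: derive conn(j,d) via R0 from edge(j,d)
round 1: derive conn(j,e) via R0 from edge(j,e)
round 1: derive conn(c,e) via R2 from edge(c,b), road(b,e)
round 1: derive conn(c,j) via R2 from edge(c,b), road(b,j)
round 1: derive conn(e,b) via R2 from edge(e,g), road(g,b)
round 1: derive conn(g,g) via R2 from edge(g,e), road(e,g)
round 1: derive conn(g,j) via R2 from edge(g,b), road(b,j)
round 1: derive conn(j,g) via R2 from edge(j,e), road(e,g)
round 1: derive conn(j,j) via R2 from edge(j,b), road(b,j)
round 2: derive conn(c,g) via R1 from conn(c,e), edge(e,g)
round 2: derive conn(e,e) via R1 from conn(e,g), edge(g,e)
round 2: derive conn(g,d) via R1 from conn(g,j), edge(j,d)

conn(g,d)  [via R1]
  conn(g,j)  [via R2]
    edge(g,b)  [fact]
    road(b,j)  [fact]
  edge(j,d)  [fact]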